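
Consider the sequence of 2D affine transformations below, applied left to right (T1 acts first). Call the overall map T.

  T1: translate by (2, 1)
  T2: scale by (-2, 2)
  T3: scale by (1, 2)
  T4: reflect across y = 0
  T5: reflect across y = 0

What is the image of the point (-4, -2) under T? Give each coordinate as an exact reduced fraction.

T1 translate by (2, 1): (-4, -2) → (-2, -1)
T2 scale by (-2, 2): (-2, -1) → (4, -2)
T3 scale by (1, 2): (4, -2) → (4, -4)
T4 reflect across y = 0: (4, -4) → (4, 4)
T5 reflect across y = 0: (4, 4) → (4, -4)

T(p) = (4, -4)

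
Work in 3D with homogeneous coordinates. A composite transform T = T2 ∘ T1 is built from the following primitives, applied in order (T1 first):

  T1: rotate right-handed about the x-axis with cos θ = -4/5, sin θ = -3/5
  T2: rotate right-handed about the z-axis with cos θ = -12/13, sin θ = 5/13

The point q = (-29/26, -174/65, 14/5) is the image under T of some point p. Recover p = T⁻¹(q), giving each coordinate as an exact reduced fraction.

T1 = [1 0 0 0; 0 -4/5 3/5 0; 0 -3/5 -4/5 0; 0 0 0 1]
T2·T1 = [-12/13 4/13 -3/13 0; 5/13 48/65 -36/65 0; 0 -3/5 -4/5 0; 0 0 0 1]
det M = 1; M⁻¹ = [-12/13 5/13 0 0; 4/13 48/65 -3/5 0; -3/13 -36/65 -4/5 0; 0 0 0 1]
M⁻¹ · (-29/26, -174/65, 14/5)ᵀ = (0, -4, -1/2)ᵀ

p = (0, -4, -1/2)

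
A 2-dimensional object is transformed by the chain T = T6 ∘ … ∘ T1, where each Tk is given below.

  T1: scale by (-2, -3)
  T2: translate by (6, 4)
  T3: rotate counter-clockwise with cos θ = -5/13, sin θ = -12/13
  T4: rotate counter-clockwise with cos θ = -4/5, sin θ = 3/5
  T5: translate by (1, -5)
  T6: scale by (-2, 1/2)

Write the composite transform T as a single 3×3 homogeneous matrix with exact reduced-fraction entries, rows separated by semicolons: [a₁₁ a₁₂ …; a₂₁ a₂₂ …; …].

T = [224/65 -198/65 -538/65; -33/65 -84/65 97/130; 0 0 1]

T1 = [-2 0 0; 0 -3 0; 0 0 1]
T2·T1 = [-2 0 6; 0 -3 4; 0 0 1]
T3·…·T1 = [10/13 -36/13 18/13; 24/13 15/13 -92/13; 0 0 1]
T4·…·T1 = [-112/65 99/65 204/65; -66/65 -168/65 422/65; 0 0 1]
T5·…·T1 = [-112/65 99/65 269/65; -66/65 -168/65 97/65; 0 0 1]
T6·…·T1 = [224/65 -198/65 -538/65; -33/65 -84/65 97/130; 0 0 1]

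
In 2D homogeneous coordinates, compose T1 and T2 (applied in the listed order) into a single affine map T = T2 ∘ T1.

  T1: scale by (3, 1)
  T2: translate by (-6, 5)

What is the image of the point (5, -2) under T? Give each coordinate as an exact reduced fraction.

T(p) = (9, 3)

T1 scale by (3, 1): (5, -2) → (15, -2)
T2 translate by (-6, 5): (15, -2) → (9, 3)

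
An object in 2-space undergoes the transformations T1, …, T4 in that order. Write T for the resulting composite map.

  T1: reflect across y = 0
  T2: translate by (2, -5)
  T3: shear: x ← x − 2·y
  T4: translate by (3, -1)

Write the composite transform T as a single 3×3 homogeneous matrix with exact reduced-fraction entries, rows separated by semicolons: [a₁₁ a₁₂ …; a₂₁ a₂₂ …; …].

T1 = [1 0 0; 0 -1 0; 0 0 1]
T2·T1 = [1 0 2; 0 -1 -5; 0 0 1]
T3·…·T1 = [1 2 12; 0 -1 -5; 0 0 1]
T4·…·T1 = [1 2 15; 0 -1 -6; 0 0 1]

T = [1 2 15; 0 -1 -6; 0 0 1]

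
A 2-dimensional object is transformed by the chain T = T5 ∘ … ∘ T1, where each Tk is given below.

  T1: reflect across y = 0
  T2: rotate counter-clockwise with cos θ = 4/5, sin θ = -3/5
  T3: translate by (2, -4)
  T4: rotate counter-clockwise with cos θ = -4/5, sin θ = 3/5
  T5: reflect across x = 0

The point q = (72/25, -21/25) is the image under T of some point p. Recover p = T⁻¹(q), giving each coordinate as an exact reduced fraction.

T1 = [1 0 0; 0 -1 0; 0 0 1]
T2·T1 = [4/5 -3/5 0; -3/5 -4/5 0; 0 0 1]
T3·…·T1 = [4/5 -3/5 2; -3/5 -4/5 -4; 0 0 1]
T4·…·T1 = [-7/25 24/25 4/5; 24/25 7/25 22/5; 0 0 1]
T5·…·T1 = [7/25 -24/25 -4/5; 24/25 7/25 22/5; 0 0 1]
det M = 1; M⁻¹ = [7/25 24/25 -4; -24/25 7/25 -2; 0 0 1]
M⁻¹ · (72/25, -21/25)ᵀ = (-4, -5)ᵀ

p = (-4, -5)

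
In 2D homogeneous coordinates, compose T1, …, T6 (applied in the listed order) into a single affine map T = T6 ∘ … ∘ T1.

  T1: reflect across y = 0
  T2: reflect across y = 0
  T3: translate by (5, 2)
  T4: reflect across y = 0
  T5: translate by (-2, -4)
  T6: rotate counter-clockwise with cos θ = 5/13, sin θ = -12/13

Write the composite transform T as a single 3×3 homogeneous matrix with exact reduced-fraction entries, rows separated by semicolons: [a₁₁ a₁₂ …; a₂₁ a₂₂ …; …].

T1 = [1 0 0; 0 -1 0; 0 0 1]
T2·T1 = [1 0 0; 0 1 0; 0 0 1]
T3·…·T1 = [1 0 5; 0 1 2; 0 0 1]
T4·…·T1 = [1 0 5; 0 -1 -2; 0 0 1]
T5·…·T1 = [1 0 3; 0 -1 -6; 0 0 1]
T6·…·T1 = [5/13 -12/13 -57/13; -12/13 -5/13 -66/13; 0 0 1]

T = [5/13 -12/13 -57/13; -12/13 -5/13 -66/13; 0 0 1]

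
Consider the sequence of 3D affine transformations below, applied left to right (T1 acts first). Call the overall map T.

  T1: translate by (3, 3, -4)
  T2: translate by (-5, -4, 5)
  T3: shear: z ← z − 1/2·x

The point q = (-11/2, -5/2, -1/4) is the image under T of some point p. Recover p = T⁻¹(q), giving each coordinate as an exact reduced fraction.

T1 = [1 0 0 3; 0 1 0 3; 0 0 1 -4; 0 0 0 1]
T2·T1 = [1 0 0 -2; 0 1 0 -1; 0 0 1 1; 0 0 0 1]
T3·…·T1 = [1 0 0 -2; 0 1 0 -1; -1/2 0 1 2; 0 0 0 1]
det M = 1; M⁻¹ = [1 0 0 2; 0 1 0 1; 1/2 0 1 -1; 0 0 0 1]
M⁻¹ · (-11/2, -5/2, -1/4)ᵀ = (-7/2, -3/2, -4)ᵀ

p = (-7/2, -3/2, -4)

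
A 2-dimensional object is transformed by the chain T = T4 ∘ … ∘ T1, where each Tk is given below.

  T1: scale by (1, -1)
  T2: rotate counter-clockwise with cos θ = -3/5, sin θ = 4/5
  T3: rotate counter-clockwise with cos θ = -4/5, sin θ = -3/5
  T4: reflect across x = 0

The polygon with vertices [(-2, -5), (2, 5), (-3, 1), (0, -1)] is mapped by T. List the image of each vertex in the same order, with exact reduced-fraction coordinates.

T1 scale by (1, -1): (-2, -5) → (-2, 5); (2, 5) → (2, -5); (-3, 1) → (-3, -1); (0, -1) → (0, 1)
T2 rotate counter-clockwise with cos θ = -3/5, sin θ = 4/5: (-2, 5) → (-14/5, -23/5); (2, -5) → (14/5, 23/5); (-3, -1) → (13/5, -9/5); (0, 1) → (-4/5, -3/5)
T3 rotate counter-clockwise with cos θ = -4/5, sin θ = -3/5: (-14/5, -23/5) → (-13/25, 134/25); (14/5, 23/5) → (13/25, -134/25); (13/5, -9/5) → (-79/25, -3/25); (-4/5, -3/5) → (7/25, 24/25)
T4 reflect across x = 0: (-13/25, 134/25) → (13/25, 134/25); (13/25, -134/25) → (-13/25, -134/25); (-79/25, -3/25) → (79/25, -3/25); (7/25, 24/25) → (-7/25, 24/25)

image vertices: (13/25, 134/25), (-13/25, -134/25), (79/25, -3/25), (-7/25, 24/25)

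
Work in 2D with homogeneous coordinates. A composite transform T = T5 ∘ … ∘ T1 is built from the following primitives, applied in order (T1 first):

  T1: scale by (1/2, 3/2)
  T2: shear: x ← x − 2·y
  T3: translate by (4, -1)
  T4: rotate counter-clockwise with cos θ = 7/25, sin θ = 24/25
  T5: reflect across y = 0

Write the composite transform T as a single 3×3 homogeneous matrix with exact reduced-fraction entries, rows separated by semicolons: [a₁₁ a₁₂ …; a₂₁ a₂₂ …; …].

T1 = [1/2 0 0; 0 3/2 0; 0 0 1]
T2·T1 = [1/2 -3 0; 0 3/2 0; 0 0 1]
T3·…·T1 = [1/2 -3 4; 0 3/2 -1; 0 0 1]
T4·…·T1 = [7/50 -57/25 52/25; 12/25 -123/50 89/25; 0 0 1]
T5·…·T1 = [7/50 -57/25 52/25; -12/25 123/50 -89/25; 0 0 1]

T = [7/50 -57/25 52/25; -12/25 123/50 -89/25; 0 0 1]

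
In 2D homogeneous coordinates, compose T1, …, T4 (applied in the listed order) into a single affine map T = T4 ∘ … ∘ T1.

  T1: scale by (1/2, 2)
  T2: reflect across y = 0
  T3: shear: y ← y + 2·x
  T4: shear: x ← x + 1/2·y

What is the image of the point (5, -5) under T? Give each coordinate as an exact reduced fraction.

T(p) = (10, 15)

T1 scale by (1/2, 2): (5, -5) → (5/2, -10)
T2 reflect across y = 0: (5/2, -10) → (5/2, 10)
T3 shear: y ← y + 2·x: (5/2, 10) → (5/2, 15)
T4 shear: x ← x + 1/2·y: (5/2, 15) → (10, 15)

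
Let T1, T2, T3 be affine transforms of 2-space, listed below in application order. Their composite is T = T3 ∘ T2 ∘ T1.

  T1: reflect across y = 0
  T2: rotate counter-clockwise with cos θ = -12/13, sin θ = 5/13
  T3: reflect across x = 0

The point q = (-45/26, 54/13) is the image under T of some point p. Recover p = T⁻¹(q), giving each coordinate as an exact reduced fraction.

p = (0, 9/2)

T1 = [1 0 0; 0 -1 0; 0 0 1]
T2·T1 = [-12/13 5/13 0; 5/13 12/13 0; 0 0 1]
T3·…·T1 = [12/13 -5/13 0; 5/13 12/13 0; 0 0 1]
det M = 1; M⁻¹ = [12/13 5/13 0; -5/13 12/13 0; 0 0 1]
M⁻¹ · (-45/26, 54/13)ᵀ = (0, 9/2)ᵀ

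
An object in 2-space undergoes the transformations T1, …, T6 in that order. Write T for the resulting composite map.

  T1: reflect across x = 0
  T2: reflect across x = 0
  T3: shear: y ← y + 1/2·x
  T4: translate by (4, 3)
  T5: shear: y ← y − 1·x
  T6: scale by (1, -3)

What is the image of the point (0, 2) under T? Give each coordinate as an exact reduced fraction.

T(p) = (4, -3)

T1 reflect across x = 0: (0, 2) → (0, 2)
T2 reflect across x = 0: (0, 2) → (0, 2)
T3 shear: y ← y + 1/2·x: (0, 2) → (0, 2)
T4 translate by (4, 3): (0, 2) → (4, 5)
T5 shear: y ← y − 1·x: (4, 5) → (4, 1)
T6 scale by (1, -3): (4, 1) → (4, -3)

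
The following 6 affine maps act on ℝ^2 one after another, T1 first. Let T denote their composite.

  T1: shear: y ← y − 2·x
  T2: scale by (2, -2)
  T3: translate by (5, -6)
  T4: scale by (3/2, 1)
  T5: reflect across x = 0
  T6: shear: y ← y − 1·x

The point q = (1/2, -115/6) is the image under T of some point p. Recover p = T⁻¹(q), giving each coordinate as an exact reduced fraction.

p = (-8/3, 1)

T1 = [1 0 0; -2 1 0; 0 0 1]
T2·T1 = [2 0 0; 4 -2 0; 0 0 1]
T3·…·T1 = [2 0 5; 4 -2 -6; 0 0 1]
T4·…·T1 = [3 0 15/2; 4 -2 -6; 0 0 1]
T5·…·T1 = [-3 0 -15/2; 4 -2 -6; 0 0 1]
T6·…·T1 = [-3 0 -15/2; 7 -2 3/2; 0 0 1]
det M = 6; M⁻¹ = [-1/3 0 -5/2; -7/6 -1/2 -8; 0 0 1]
M⁻¹ · (1/2, -115/6)ᵀ = (-8/3, 1)ᵀ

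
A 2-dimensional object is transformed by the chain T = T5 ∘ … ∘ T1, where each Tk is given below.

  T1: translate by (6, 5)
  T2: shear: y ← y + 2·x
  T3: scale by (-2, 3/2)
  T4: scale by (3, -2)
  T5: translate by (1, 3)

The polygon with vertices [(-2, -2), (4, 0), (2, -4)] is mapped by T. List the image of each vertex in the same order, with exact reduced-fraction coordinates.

image vertices: (-23, -30), (-59, -72), (-47, -48)

T1 translate by (6, 5): (-2, -2) → (4, 3); (4, 0) → (10, 5); (2, -4) → (8, 1)
T2 shear: y ← y + 2·x: (4, 3) → (4, 11); (10, 5) → (10, 25); (8, 1) → (8, 17)
T3 scale by (-2, 3/2): (4, 11) → (-8, 33/2); (10, 25) → (-20, 75/2); (8, 17) → (-16, 51/2)
T4 scale by (3, -2): (-8, 33/2) → (-24, -33); (-20, 75/2) → (-60, -75); (-16, 51/2) → (-48, -51)
T5 translate by (1, 3): (-24, -33) → (-23, -30); (-60, -75) → (-59, -72); (-48, -51) → (-47, -48)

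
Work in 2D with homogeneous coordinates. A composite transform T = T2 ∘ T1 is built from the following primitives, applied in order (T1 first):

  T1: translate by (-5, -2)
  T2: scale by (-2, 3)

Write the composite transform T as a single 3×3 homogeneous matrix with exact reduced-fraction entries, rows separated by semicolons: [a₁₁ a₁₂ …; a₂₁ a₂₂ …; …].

T = [-2 0 10; 0 3 -6; 0 0 1]

T1 = [1 0 -5; 0 1 -2; 0 0 1]
T2·T1 = [-2 0 10; 0 3 -6; 0 0 1]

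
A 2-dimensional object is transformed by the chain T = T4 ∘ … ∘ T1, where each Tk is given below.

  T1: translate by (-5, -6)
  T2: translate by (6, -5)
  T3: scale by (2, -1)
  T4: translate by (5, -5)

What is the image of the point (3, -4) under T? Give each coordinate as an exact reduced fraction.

T1 translate by (-5, -6): (3, -4) → (-2, -10)
T2 translate by (6, -5): (-2, -10) → (4, -15)
T3 scale by (2, -1): (4, -15) → (8, 15)
T4 translate by (5, -5): (8, 15) → (13, 10)

T(p) = (13, 10)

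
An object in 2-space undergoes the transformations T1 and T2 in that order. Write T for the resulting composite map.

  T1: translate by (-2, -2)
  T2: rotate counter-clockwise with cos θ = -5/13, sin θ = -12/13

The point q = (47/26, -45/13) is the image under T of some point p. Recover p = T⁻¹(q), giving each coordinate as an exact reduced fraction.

T1 = [1 0 -2; 0 1 -2; 0 0 1]
T2·T1 = [-5/13 12/13 -14/13; -12/13 -5/13 34/13; 0 0 1]
det M = 1; M⁻¹ = [-5/13 -12/13 2; 12/13 -5/13 2; 0 0 1]
M⁻¹ · (47/26, -45/13)ᵀ = (9/2, 5)ᵀ

p = (9/2, 5)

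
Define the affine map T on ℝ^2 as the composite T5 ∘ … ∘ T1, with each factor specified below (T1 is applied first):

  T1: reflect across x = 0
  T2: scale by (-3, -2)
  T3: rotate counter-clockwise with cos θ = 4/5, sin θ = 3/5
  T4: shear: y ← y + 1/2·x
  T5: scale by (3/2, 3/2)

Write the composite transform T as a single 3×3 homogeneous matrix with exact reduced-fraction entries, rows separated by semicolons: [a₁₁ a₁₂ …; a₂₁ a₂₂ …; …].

T1 = [-1 0 0; 0 1 0; 0 0 1]
T2·T1 = [3 0 0; 0 -2 0; 0 0 1]
T3·…·T1 = [12/5 6/5 0; 9/5 -8/5 0; 0 0 1]
T4·…·T1 = [12/5 6/5 0; 3 -1 0; 0 0 1]
T5·…·T1 = [18/5 9/5 0; 9/2 -3/2 0; 0 0 1]

T = [18/5 9/5 0; 9/2 -3/2 0; 0 0 1]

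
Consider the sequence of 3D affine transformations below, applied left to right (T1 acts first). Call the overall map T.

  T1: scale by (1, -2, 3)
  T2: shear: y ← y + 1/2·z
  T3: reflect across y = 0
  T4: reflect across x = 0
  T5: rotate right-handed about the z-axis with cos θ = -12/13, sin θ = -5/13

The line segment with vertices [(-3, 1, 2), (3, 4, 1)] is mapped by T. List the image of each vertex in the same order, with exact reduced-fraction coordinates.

image vertices: (-41/13, -3/13, 6), (137/26, -63/13, 3)

T1 scale by (1, -2, 3): (-3, 1, 2) → (-3, -2, 6); (3, 4, 1) → (3, -8, 3)
T2 shear: y ← y + 1/2·z: (-3, -2, 6) → (-3, 1, 6); (3, -8, 3) → (3, -13/2, 3)
T3 reflect across y = 0: (-3, 1, 6) → (-3, -1, 6); (3, -13/2, 3) → (3, 13/2, 3)
T4 reflect across x = 0: (-3, -1, 6) → (3, -1, 6); (3, 13/2, 3) → (-3, 13/2, 3)
T5 rotate right-handed about the z-axis with cos θ = -12/13, sin θ = -5/13: (3, -1, 6) → (-41/13, -3/13, 6); (-3, 13/2, 3) → (137/26, -63/13, 3)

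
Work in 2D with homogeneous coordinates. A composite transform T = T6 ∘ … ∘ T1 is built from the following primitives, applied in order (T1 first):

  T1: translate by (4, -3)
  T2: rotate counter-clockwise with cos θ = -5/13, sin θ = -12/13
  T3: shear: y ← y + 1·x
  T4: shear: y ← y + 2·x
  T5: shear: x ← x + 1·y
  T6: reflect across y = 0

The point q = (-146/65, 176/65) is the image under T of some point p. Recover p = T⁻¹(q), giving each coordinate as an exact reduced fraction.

T1 = [1 0 4; 0 1 -3; 0 0 1]
T2·T1 = [-5/13 12/13 -56/13; -12/13 -5/13 -33/13; 0 0 1]
T3·…·T1 = [-5/13 12/13 -56/13; -17/13 7/13 -89/13; 0 0 1]
T4·…·T1 = [-5/13 12/13 -56/13; -27/13 31/13 -201/13; 0 0 1]
T5·…·T1 = [-32/13 43/13 -257/13; -27/13 31/13 -201/13; 0 0 1]
T6·…·T1 = [-32/13 43/13 -257/13; 27/13 -31/13 201/13; 0 0 1]
det M = -1; M⁻¹ = [31/13 43/13 -4; 27/13 32/13 3; 0 0 1]
M⁻¹ · (-146/65, 176/65)ᵀ = (-2/5, 5)ᵀ

p = (-2/5, 5)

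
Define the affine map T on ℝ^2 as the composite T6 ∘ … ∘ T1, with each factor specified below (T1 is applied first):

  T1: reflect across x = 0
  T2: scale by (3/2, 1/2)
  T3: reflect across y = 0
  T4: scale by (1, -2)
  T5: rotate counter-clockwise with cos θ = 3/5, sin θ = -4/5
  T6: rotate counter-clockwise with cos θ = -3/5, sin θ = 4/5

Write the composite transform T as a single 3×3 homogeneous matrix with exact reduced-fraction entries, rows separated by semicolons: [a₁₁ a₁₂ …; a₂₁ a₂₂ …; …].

T = [-21/50 -24/25 0; -36/25 7/25 0; 0 0 1]

T1 = [-1 0 0; 0 1 0; 0 0 1]
T2·T1 = [-3/2 0 0; 0 1/2 0; 0 0 1]
T3·…·T1 = [-3/2 0 0; 0 -1/2 0; 0 0 1]
T4·…·T1 = [-3/2 0 0; 0 1 0; 0 0 1]
T5·…·T1 = [-9/10 4/5 0; 6/5 3/5 0; 0 0 1]
T6·…·T1 = [-21/50 -24/25 0; -36/25 7/25 0; 0 0 1]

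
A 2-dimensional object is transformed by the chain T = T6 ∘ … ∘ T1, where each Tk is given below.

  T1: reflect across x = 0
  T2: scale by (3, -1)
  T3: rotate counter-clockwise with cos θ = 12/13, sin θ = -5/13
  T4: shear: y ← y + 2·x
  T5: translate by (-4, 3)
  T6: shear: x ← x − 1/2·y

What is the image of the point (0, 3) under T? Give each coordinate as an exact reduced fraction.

T(p) = (-107/26, -27/13)

T1 reflect across x = 0: (0, 3) → (0, 3)
T2 scale by (3, -1): (0, 3) → (0, -3)
T3 rotate counter-clockwise with cos θ = 12/13, sin θ = -5/13: (0, -3) → (-15/13, -36/13)
T4 shear: y ← y + 2·x: (-15/13, -36/13) → (-15/13, -66/13)
T5 translate by (-4, 3): (-15/13, -66/13) → (-67/13, -27/13)
T6 shear: x ← x − 1/2·y: (-67/13, -27/13) → (-107/26, -27/13)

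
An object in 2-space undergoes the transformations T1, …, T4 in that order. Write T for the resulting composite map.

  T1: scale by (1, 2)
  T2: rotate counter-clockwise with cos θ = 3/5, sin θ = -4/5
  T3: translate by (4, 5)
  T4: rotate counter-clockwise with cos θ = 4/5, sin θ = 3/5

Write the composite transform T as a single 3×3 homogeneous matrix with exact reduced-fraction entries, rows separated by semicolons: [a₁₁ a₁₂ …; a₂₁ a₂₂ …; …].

T = [24/25 14/25 1/5; -7/25 48/25 32/5; 0 0 1]

T1 = [1 0 0; 0 2 0; 0 0 1]
T2·T1 = [3/5 8/5 0; -4/5 6/5 0; 0 0 1]
T3·…·T1 = [3/5 8/5 4; -4/5 6/5 5; 0 0 1]
T4·…·T1 = [24/25 14/25 1/5; -7/25 48/25 32/5; 0 0 1]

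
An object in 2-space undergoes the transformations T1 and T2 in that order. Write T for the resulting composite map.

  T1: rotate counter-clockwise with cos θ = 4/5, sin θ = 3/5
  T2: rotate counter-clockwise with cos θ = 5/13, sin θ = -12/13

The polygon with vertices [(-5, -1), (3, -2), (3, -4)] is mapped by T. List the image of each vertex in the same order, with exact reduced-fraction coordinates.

T1 rotate counter-clockwise with cos θ = 4/5, sin θ = 3/5: (-5, -1) → (-17/5, -19/5); (3, -2) → (18/5, 1/5); (3, -4) → (24/5, -7/5)
T2 rotate counter-clockwise with cos θ = 5/13, sin θ = -12/13: (-17/5, -19/5) → (-313/65, 109/65); (18/5, 1/5) → (102/65, -211/65); (24/5, -7/5) → (36/65, -323/65)

image vertices: (-313/65, 109/65), (102/65, -211/65), (36/65, -323/65)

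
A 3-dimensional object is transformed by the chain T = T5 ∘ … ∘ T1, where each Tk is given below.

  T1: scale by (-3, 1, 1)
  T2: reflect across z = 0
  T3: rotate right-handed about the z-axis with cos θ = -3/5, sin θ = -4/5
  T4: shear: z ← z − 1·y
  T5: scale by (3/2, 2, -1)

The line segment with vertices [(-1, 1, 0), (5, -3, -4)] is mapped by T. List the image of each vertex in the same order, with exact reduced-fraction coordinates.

image vertices: (-3/2, -6, -3), (99/10, 138/5, 49/5)

T1 scale by (-3, 1, 1): (-1, 1, 0) → (3, 1, 0); (5, -3, -4) → (-15, -3, -4)
T2 reflect across z = 0: (3, 1, 0) → (3, 1, 0); (-15, -3, -4) → (-15, -3, 4)
T3 rotate right-handed about the z-axis with cos θ = -3/5, sin θ = -4/5: (3, 1, 0) → (-1, -3, 0); (-15, -3, 4) → (33/5, 69/5, 4)
T4 shear: z ← z − 1·y: (-1, -3, 0) → (-1, -3, 3); (33/5, 69/5, 4) → (33/5, 69/5, -49/5)
T5 scale by (3/2, 2, -1): (-1, -3, 3) → (-3/2, -6, -3); (33/5, 69/5, -49/5) → (99/10, 138/5, 49/5)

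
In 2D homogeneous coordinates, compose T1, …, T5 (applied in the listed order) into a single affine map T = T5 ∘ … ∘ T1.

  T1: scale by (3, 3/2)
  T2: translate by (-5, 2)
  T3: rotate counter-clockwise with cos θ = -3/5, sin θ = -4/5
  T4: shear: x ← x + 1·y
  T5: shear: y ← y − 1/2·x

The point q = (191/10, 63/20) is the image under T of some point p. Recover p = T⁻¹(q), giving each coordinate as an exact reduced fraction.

p = (-3, -3)

T1 = [3 0 0; 0 3/2 0; 0 0 1]
T2·T1 = [3 0 -5; 0 3/2 2; 0 0 1]
T3·…·T1 = [-9/5 6/5 23/5; -12/5 -9/10 14/5; 0 0 1]
T4·…·T1 = [-21/5 3/10 37/5; -12/5 -9/10 14/5; 0 0 1]
T5·…·T1 = [-21/5 3/10 37/5; -3/10 -21/20 -9/10; 0 0 1]
det M = 9/2; M⁻¹ = [-7/30 -1/15 5/3; 1/15 -14/15 -4/3; 0 0 1]
M⁻¹ · (191/10, 63/20)ᵀ = (-3, -3)ᵀ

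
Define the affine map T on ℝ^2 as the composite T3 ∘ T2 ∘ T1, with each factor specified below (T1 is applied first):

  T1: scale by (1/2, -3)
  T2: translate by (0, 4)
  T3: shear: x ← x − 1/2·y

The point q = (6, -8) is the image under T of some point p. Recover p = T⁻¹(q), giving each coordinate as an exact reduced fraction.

p = (4, 4)

T1 = [1/2 0 0; 0 -3 0; 0 0 1]
T2·T1 = [1/2 0 0; 0 -3 4; 0 0 1]
T3·…·T1 = [1/2 3/2 -2; 0 -3 4; 0 0 1]
det M = -3/2; M⁻¹ = [2 1 0; 0 -1/3 4/3; 0 0 1]
M⁻¹ · (6, -8)ᵀ = (4, 4)ᵀ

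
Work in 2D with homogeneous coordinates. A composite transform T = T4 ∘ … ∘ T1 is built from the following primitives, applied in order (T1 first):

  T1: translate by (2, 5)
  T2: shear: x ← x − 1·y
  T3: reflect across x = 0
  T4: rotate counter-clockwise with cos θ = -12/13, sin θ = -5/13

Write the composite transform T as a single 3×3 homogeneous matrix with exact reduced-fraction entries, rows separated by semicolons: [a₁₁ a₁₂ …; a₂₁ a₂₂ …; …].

T1 = [1 0 2; 0 1 5; 0 0 1]
T2·T1 = [1 -1 -3; 0 1 5; 0 0 1]
T3·…·T1 = [-1 1 3; 0 1 5; 0 0 1]
T4·…·T1 = [12/13 -7/13 -11/13; 5/13 -17/13 -75/13; 0 0 1]

T = [12/13 -7/13 -11/13; 5/13 -17/13 -75/13; 0 0 1]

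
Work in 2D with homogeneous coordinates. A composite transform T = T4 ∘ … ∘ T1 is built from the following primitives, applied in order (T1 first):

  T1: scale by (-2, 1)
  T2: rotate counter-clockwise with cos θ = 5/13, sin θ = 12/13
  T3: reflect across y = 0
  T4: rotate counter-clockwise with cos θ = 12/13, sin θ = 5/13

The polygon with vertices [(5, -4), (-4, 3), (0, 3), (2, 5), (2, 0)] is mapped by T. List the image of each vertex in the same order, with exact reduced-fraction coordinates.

image vertices: (-724/169, 1670/169), (603/169, -1312/169), (-357/169, -360/169), (-1075/169, -124/169), (-480/169, 476/169)

T1 scale by (-2, 1): (5, -4) → (-10, -4); (-4, 3) → (8, 3); (0, 3) → (0, 3); (2, 5) → (-4, 5); (2, 0) → (-4, 0)
T2 rotate counter-clockwise with cos θ = 5/13, sin θ = 12/13: (-10, -4) → (-2/13, -140/13); (8, 3) → (4/13, 111/13); (0, 3) → (-36/13, 15/13); (-4, 5) → (-80/13, -23/13); (-4, 0) → (-20/13, -48/13)
T3 reflect across y = 0: (-2/13, -140/13) → (-2/13, 140/13); (4/13, 111/13) → (4/13, -111/13); (-36/13, 15/13) → (-36/13, -15/13); (-80/13, -23/13) → (-80/13, 23/13); (-20/13, -48/13) → (-20/13, 48/13)
T4 rotate counter-clockwise with cos θ = 12/13, sin θ = 5/13: (-2/13, 140/13) → (-724/169, 1670/169); (4/13, -111/13) → (603/169, -1312/169); (-36/13, -15/13) → (-357/169, -360/169); (-80/13, 23/13) → (-1075/169, -124/169); (-20/13, 48/13) → (-480/169, 476/169)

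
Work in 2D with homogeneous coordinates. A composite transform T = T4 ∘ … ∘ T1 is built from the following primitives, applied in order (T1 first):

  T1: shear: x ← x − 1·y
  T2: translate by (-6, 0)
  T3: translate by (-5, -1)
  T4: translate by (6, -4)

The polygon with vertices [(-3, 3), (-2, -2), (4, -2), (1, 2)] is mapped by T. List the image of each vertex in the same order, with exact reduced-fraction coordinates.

T1 shear: x ← x − 1·y: (-3, 3) → (-6, 3); (-2, -2) → (0, -2); (4, -2) → (6, -2); (1, 2) → (-1, 2)
T2 translate by (-6, 0): (-6, 3) → (-12, 3); (0, -2) → (-6, -2); (6, -2) → (0, -2); (-1, 2) → (-7, 2)
T3 translate by (-5, -1): (-12, 3) → (-17, 2); (-6, -2) → (-11, -3); (0, -2) → (-5, -3); (-7, 2) → (-12, 1)
T4 translate by (6, -4): (-17, 2) → (-11, -2); (-11, -3) → (-5, -7); (-5, -3) → (1, -7); (-12, 1) → (-6, -3)

image vertices: (-11, -2), (-5, -7), (1, -7), (-6, -3)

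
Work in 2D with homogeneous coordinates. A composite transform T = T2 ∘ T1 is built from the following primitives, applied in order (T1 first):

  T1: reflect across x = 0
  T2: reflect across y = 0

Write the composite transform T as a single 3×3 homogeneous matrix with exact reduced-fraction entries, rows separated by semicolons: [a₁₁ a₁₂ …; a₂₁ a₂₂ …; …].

T = [-1 0 0; 0 -1 0; 0 0 1]

T1 = [-1 0 0; 0 1 0; 0 0 1]
T2·T1 = [-1 0 0; 0 -1 0; 0 0 1]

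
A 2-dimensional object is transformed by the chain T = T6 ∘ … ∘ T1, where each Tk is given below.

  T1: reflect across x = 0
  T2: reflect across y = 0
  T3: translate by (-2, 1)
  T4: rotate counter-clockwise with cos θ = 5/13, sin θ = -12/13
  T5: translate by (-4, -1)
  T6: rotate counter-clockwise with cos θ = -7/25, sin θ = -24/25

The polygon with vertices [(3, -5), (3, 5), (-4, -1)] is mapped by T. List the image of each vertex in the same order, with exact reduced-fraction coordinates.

T1 reflect across x = 0: (3, -5) → (-3, -5); (3, 5) → (-3, 5); (-4, -1) → (4, -1)
T2 reflect across y = 0: (-3, -5) → (-3, 5); (-3, 5) → (-3, -5); (4, -1) → (4, 1)
T3 translate by (-2, 1): (-3, 5) → (-5, 6); (-3, -5) → (-5, -4); (4, 1) → (2, 2)
T4 rotate counter-clockwise with cos θ = 5/13, sin θ = -12/13: (-5, 6) → (47/13, 90/13); (-5, -4) → (-73/13, 40/13); (2, 2) → (34/13, -14/13)
T5 translate by (-4, -1): (47/13, 90/13) → (-5/13, 77/13); (-73/13, 40/13) → (-125/13, 27/13); (34/13, -14/13) → (-18/13, -27/13)
T6 rotate counter-clockwise with cos θ = -7/25, sin θ = -24/25: (-5/13, 77/13) → (1883/325, -419/325); (-125/13, 27/13) → (1523/325, 2811/325); (-18/13, -27/13) → (-522/325, 621/325)

image vertices: (1883/325, -419/325), (1523/325, 2811/325), (-522/325, 621/325)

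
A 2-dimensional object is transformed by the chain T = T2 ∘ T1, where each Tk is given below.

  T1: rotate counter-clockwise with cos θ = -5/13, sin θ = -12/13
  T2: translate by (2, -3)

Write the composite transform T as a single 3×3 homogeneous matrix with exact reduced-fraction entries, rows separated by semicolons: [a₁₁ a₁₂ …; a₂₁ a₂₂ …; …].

T = [-5/13 12/13 2; -12/13 -5/13 -3; 0 0 1]

T1 = [-5/13 12/13 0; -12/13 -5/13 0; 0 0 1]
T2·T1 = [-5/13 12/13 2; -12/13 -5/13 -3; 0 0 1]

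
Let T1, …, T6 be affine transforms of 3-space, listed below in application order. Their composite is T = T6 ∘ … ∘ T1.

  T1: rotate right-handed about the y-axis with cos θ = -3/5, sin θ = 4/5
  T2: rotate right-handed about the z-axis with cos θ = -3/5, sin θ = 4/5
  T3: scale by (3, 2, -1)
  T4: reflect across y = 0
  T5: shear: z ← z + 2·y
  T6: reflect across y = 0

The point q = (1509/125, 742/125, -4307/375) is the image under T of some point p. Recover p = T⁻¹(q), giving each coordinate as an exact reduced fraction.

T1 = [-3/5 0 4/5 0; 0 1 0 0; -4/5 0 -3/5 0; 0 0 0 1]
T2·T1 = [9/25 -4/5 -12/25 0; -12/25 -3/5 16/25 0; -4/5 0 -3/5 0; 0 0 0 1]
T3·…·T1 = [27/25 -12/5 -36/25 0; -24/25 -6/5 32/25 0; 4/5 0 3/5 0; 0 0 0 1]
T4·…·T1 = [27/25 -12/5 -36/25 0; 24/25 6/5 -32/25 0; 4/5 0 3/5 0; 0 0 0 1]
T5·…·T1 = [27/25 -12/5 -36/25 0; 24/25 6/5 -32/25 0; 68/25 12/5 -49/25 0; 0 0 0 1]
T6·…·T1 = [27/25 -12/5 -36/25 0; -24/25 -6/5 32/25 0; 68/25 12/5 -49/25 0; 0 0 0 1]
det M = -6; M⁻¹ = [3/25 34/25 4/5 0; -4/15 -3/10 0 0; -4/25 38/25 3/5 0; 0 0 0 1]
M⁻¹ · (1509/125, 742/125, -4307/375)ᵀ = (1/3, -5, 1/5)ᵀ

p = (1/3, -5, 1/5)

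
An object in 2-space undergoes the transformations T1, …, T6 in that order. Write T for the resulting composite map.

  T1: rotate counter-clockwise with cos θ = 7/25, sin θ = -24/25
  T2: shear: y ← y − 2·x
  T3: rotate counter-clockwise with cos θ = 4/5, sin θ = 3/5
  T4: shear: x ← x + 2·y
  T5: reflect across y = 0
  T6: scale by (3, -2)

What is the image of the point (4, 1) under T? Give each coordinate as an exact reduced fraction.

T(p) = (-267/25, -1232/125)

T1 rotate counter-clockwise with cos θ = 7/25, sin θ = -24/25: (4, 1) → (52/25, -89/25)
T2 shear: y ← y − 2·x: (52/25, -89/25) → (52/25, -193/25)
T3 rotate counter-clockwise with cos θ = 4/5, sin θ = 3/5: (52/25, -193/25) → (787/125, -616/125)
T4 shear: x ← x + 2·y: (787/125, -616/125) → (-89/25, -616/125)
T5 reflect across y = 0: (-89/25, -616/125) → (-89/25, 616/125)
T6 scale by (3, -2): (-89/25, 616/125) → (-267/25, -1232/125)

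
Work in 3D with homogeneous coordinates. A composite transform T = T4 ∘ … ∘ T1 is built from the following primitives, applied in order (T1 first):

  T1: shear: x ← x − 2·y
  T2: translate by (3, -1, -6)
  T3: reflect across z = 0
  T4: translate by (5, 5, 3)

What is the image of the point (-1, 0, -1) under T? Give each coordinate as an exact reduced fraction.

T1 shear: x ← x − 2·y: (-1, 0, -1) → (-1, 0, -1)
T2 translate by (3, -1, -6): (-1, 0, -1) → (2, -1, -7)
T3 reflect across z = 0: (2, -1, -7) → (2, -1, 7)
T4 translate by (5, 5, 3): (2, -1, 7) → (7, 4, 10)

T(p) = (7, 4, 10)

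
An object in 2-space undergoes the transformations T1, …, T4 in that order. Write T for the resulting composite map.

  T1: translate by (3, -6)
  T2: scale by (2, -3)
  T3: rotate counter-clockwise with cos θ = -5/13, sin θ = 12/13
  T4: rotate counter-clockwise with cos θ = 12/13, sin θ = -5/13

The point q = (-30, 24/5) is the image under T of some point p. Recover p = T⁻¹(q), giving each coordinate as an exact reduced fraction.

T1 = [1 0 3; 0 1 -6; 0 0 1]
T2·T1 = [2 0 6; 0 -3 18; 0 0 1]
T3·…·T1 = [-10/13 36/13 -246/13; 24/13 15/13 -18/13; 0 0 1]
T4·…·T1 = [0 3 -18; 2 0 6; 0 0 1]
det M = -6; M⁻¹ = [0 1/2 -3; 1/3 0 6; 0 0 1]
M⁻¹ · (-30, 24/5)ᵀ = (-3/5, -4)ᵀ

p = (-3/5, -4)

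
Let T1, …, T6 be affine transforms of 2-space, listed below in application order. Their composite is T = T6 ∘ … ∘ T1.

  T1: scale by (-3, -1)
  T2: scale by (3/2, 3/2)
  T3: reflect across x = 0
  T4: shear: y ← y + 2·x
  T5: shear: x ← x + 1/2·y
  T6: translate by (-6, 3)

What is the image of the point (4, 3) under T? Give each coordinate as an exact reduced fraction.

T1 scale by (-3, -1): (4, 3) → (-12, -3)
T2 scale by (3/2, 3/2): (-12, -3) → (-18, -9/2)
T3 reflect across x = 0: (-18, -9/2) → (18, -9/2)
T4 shear: y ← y + 2·x: (18, -9/2) → (18, 63/2)
T5 shear: x ← x + 1/2·y: (18, 63/2) → (135/4, 63/2)
T6 translate by (-6, 3): (135/4, 63/2) → (111/4, 69/2)

T(p) = (111/4, 69/2)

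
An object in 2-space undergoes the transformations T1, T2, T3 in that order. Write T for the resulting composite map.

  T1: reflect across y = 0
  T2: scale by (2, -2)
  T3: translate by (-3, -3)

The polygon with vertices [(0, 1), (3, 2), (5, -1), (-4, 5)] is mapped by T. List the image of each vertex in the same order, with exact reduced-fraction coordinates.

T1 reflect across y = 0: (0, 1) → (0, -1); (3, 2) → (3, -2); (5, -1) → (5, 1); (-4, 5) → (-4, -5)
T2 scale by (2, -2): (0, -1) → (0, 2); (3, -2) → (6, 4); (5, 1) → (10, -2); (-4, -5) → (-8, 10)
T3 translate by (-3, -3): (0, 2) → (-3, -1); (6, 4) → (3, 1); (10, -2) → (7, -5); (-8, 10) → (-11, 7)

image vertices: (-3, -1), (3, 1), (7, -5), (-11, 7)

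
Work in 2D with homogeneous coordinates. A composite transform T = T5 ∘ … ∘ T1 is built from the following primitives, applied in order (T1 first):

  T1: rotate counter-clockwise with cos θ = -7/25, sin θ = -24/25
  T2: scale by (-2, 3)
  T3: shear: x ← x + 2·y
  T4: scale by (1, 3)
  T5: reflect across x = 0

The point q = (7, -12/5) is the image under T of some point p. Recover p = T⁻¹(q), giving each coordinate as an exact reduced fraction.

p = (-1/2, 8/3)

T1 = [-7/25 24/25 0; -24/25 -7/25 0; 0 0 1]
T2·T1 = [14/25 -48/25 0; -72/25 -21/25 0; 0 0 1]
T3·…·T1 = [-26/5 -18/5 0; -72/25 -21/25 0; 0 0 1]
T4·…·T1 = [-26/5 -18/5 0; -216/25 -63/25 0; 0 0 1]
T5·…·T1 = [26/5 18/5 0; -216/25 -63/25 0; 0 0 1]
det M = 18; M⁻¹ = [-7/50 -1/5 0; 12/25 13/45 0; 0 0 1]
M⁻¹ · (7, -12/5)ᵀ = (-1/2, 8/3)ᵀ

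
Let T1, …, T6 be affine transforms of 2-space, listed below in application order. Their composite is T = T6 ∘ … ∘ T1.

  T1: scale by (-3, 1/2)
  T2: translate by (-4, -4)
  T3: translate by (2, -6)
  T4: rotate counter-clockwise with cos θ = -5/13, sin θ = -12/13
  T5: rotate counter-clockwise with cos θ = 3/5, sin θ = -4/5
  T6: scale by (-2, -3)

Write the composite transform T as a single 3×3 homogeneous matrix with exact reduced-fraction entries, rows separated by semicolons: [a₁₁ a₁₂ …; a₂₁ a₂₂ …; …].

T = [-378/65 -16/65 68/65; -144/65 189/130 -1986/65; 0 0 1]

T1 = [-3 0 0; 0 1/2 0; 0 0 1]
T2·T1 = [-3 0 -4; 0 1/2 -4; 0 0 1]
T3·…·T1 = [-3 0 -2; 0 1/2 -10; 0 0 1]
T4·…·T1 = [15/13 6/13 -110/13; 36/13 -5/26 74/13; 0 0 1]
T5·…·T1 = [189/65 8/65 -34/65; 48/65 -63/130 662/65; 0 0 1]
T6·…·T1 = [-378/65 -16/65 68/65; -144/65 189/130 -1986/65; 0 0 1]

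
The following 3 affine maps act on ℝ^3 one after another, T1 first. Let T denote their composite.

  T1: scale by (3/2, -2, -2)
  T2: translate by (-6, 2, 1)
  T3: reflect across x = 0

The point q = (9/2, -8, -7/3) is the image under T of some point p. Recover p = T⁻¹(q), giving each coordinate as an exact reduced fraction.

p = (1, 5, 5/3)

T1 = [3/2 0 0 0; 0 -2 0 0; 0 0 -2 0; 0 0 0 1]
T2·T1 = [3/2 0 0 -6; 0 -2 0 2; 0 0 -2 1; 0 0 0 1]
T3·…·T1 = [-3/2 0 0 6; 0 -2 0 2; 0 0 -2 1; 0 0 0 1]
det M = -6; M⁻¹ = [-2/3 0 0 4; 0 -1/2 0 1; 0 0 -1/2 1/2; 0 0 0 1]
M⁻¹ · (9/2, -8, -7/3)ᵀ = (1, 5, 5/3)ᵀ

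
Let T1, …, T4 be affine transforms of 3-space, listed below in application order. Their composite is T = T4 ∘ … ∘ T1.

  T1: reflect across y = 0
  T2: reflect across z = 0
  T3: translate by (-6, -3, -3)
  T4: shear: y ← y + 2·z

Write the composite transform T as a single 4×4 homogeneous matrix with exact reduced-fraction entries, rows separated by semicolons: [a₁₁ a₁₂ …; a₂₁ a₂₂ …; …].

T1 = [1 0 0 0; 0 -1 0 0; 0 0 1 0; 0 0 0 1]
T2·T1 = [1 0 0 0; 0 -1 0 0; 0 0 -1 0; 0 0 0 1]
T3·…·T1 = [1 0 0 -6; 0 -1 0 -3; 0 0 -1 -3; 0 0 0 1]
T4·…·T1 = [1 0 0 -6; 0 -1 -2 -9; 0 0 -1 -3; 0 0 0 1]

T = [1 0 0 -6; 0 -1 -2 -9; 0 0 -1 -3; 0 0 0 1]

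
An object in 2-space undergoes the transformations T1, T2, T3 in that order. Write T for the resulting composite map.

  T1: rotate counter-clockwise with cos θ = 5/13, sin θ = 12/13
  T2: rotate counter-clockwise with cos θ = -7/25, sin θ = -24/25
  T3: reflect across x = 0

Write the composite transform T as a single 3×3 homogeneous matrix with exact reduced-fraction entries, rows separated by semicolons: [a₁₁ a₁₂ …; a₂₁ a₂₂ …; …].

T1 = [5/13 -12/13 0; 12/13 5/13 0; 0 0 1]
T2·T1 = [253/325 204/325 0; -204/325 253/325 0; 0 0 1]
T3·…·T1 = [-253/325 -204/325 0; -204/325 253/325 0; 0 0 1]

T = [-253/325 -204/325 0; -204/325 253/325 0; 0 0 1]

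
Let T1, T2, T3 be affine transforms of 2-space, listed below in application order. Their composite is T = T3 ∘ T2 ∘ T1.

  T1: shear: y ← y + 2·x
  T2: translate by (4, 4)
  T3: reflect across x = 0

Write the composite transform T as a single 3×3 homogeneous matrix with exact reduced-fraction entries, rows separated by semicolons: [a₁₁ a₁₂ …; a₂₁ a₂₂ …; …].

T = [-1 0 -4; 2 1 4; 0 0 1]

T1 = [1 0 0; 2 1 0; 0 0 1]
T2·T1 = [1 0 4; 2 1 4; 0 0 1]
T3·…·T1 = [-1 0 -4; 2 1 4; 0 0 1]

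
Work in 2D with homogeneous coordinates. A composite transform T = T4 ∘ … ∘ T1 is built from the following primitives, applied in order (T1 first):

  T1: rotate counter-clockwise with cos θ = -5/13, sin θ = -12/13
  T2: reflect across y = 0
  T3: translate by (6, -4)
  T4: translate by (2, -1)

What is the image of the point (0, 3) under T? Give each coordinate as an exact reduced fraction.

T1 rotate counter-clockwise with cos θ = -5/13, sin θ = -12/13: (0, 3) → (36/13, -15/13)
T2 reflect across y = 0: (36/13, -15/13) → (36/13, 15/13)
T3 translate by (6, -4): (36/13, 15/13) → (114/13, -37/13)
T4 translate by (2, -1): (114/13, -37/13) → (140/13, -50/13)

T(p) = (140/13, -50/13)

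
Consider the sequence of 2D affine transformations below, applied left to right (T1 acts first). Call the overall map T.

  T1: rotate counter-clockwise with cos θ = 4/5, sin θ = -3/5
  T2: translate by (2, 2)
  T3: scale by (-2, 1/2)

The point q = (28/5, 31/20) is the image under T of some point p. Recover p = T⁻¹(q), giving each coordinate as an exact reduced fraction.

T1 = [4/5 3/5 0; -3/5 4/5 0; 0 0 1]
T2·T1 = [4/5 3/5 2; -3/5 4/5 2; 0 0 1]
T3·…·T1 = [-8/5 -6/5 -4; -3/10 2/5 1; 0 0 1]
det M = -1; M⁻¹ = [-2/5 -6/5 -2/5; -3/10 8/5 -14/5; 0 0 1]
M⁻¹ · (28/5, 31/20)ᵀ = (-9/2, -2)ᵀ

p = (-9/2, -2)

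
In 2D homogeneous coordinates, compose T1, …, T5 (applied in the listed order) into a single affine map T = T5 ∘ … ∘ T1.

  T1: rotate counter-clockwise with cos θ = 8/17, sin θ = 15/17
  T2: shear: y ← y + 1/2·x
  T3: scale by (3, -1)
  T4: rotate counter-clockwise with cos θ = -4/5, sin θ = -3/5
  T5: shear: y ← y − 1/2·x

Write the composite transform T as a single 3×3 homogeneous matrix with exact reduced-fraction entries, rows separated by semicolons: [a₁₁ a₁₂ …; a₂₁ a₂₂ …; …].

T1 = [8/17 -15/17 0; 15/17 8/17 0; 0 0 1]
T2·T1 = [8/17 -15/17 0; 19/17 1/34 0; 0 0 1]
T3·…·T1 = [24/17 -45/17 0; -19/17 -1/34 0; 0 0 1]
T4·…·T1 = [-9/5 21/10 0; 4/85 137/85 0; 0 0 1]
T5·…·T1 = [-9/5 21/10 0; 161/170 191/340 0; 0 0 1]

T = [-9/5 21/10 0; 161/170 191/340 0; 0 0 1]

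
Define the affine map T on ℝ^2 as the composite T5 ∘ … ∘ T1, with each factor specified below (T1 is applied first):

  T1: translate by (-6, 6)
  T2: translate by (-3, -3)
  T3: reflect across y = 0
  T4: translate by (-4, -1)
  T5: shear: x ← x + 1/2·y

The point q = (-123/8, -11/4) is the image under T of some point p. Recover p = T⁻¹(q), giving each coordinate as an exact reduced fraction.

T1 = [1 0 -6; 0 1 6; 0 0 1]
T2·T1 = [1 0 -9; 0 1 3; 0 0 1]
T3·…·T1 = [1 0 -9; 0 -1 -3; 0 0 1]
T4·…·T1 = [1 0 -13; 0 -1 -4; 0 0 1]
T5·…·T1 = [1 -1/2 -15; 0 -1 -4; 0 0 1]
det M = -1; M⁻¹ = [1 -1/2 13; 0 -1 -4; 0 0 1]
M⁻¹ · (-123/8, -11/4)ᵀ = (-1, -5/4)ᵀ

p = (-1, -5/4)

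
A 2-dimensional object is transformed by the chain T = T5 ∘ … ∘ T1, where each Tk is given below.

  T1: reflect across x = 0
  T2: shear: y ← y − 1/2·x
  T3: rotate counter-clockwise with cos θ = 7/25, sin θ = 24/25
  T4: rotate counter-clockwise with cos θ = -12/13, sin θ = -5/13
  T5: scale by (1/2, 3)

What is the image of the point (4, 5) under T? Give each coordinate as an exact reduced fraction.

T1 reflect across x = 0: (4, 5) → (-4, 5)
T2 shear: y ← y − 1/2·x: (-4, 5) → (-4, 7)
T3 rotate counter-clockwise with cos θ = 7/25, sin θ = 24/25: (-4, 7) → (-196/25, -47/25)
T4 rotate counter-clockwise with cos θ = -12/13, sin θ = -5/13: (-196/25, -47/25) → (2117/325, 1544/325)
T5 scale by (1/2, 3): (2117/325, 1544/325) → (2117/650, 4632/325)

T(p) = (2117/650, 4632/325)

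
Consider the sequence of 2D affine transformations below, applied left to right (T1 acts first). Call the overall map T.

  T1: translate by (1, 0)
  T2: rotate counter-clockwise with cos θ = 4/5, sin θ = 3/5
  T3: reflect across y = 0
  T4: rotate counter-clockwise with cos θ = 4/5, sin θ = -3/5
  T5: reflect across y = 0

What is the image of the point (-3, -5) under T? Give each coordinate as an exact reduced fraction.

T(p) = (106/25, -83/25)

T1 translate by (1, 0): (-3, -5) → (-2, -5)
T2 rotate counter-clockwise with cos θ = 4/5, sin θ = 3/5: (-2, -5) → (7/5, -26/5)
T3 reflect across y = 0: (7/5, -26/5) → (7/5, 26/5)
T4 rotate counter-clockwise with cos θ = 4/5, sin θ = -3/5: (7/5, 26/5) → (106/25, 83/25)
T5 reflect across y = 0: (106/25, 83/25) → (106/25, -83/25)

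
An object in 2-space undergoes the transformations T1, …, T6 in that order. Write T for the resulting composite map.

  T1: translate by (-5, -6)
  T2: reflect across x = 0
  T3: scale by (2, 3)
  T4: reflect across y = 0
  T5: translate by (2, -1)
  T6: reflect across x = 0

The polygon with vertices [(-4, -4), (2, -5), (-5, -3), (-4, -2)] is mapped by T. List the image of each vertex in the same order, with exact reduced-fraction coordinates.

image vertices: (-20, 29), (-8, 32), (-22, 26), (-20, 23)

T1 translate by (-5, -6): (-4, -4) → (-9, -10); (2, -5) → (-3, -11); (-5, -3) → (-10, -9); (-4, -2) → (-9, -8)
T2 reflect across x = 0: (-9, -10) → (9, -10); (-3, -11) → (3, -11); (-10, -9) → (10, -9); (-9, -8) → (9, -8)
T3 scale by (2, 3): (9, -10) → (18, -30); (3, -11) → (6, -33); (10, -9) → (20, -27); (9, -8) → (18, -24)
T4 reflect across y = 0: (18, -30) → (18, 30); (6, -33) → (6, 33); (20, -27) → (20, 27); (18, -24) → (18, 24)
T5 translate by (2, -1): (18, 30) → (20, 29); (6, 33) → (8, 32); (20, 27) → (22, 26); (18, 24) → (20, 23)
T6 reflect across x = 0: (20, 29) → (-20, 29); (8, 32) → (-8, 32); (22, 26) → (-22, 26); (20, 23) → (-20, 23)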